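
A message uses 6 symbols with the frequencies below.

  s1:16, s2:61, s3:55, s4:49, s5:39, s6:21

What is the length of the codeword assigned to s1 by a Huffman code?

Huffman merges, smallest pair first:
merge s1(16) and s6(21): 37
merge 37 and s5(39): 76
merge s4(49) and s3(55): 104
merge s2(61) and 76: 137
merge 104 and 137: 241
The subtree containing s1 is merged 4 times, so code length = 4.

4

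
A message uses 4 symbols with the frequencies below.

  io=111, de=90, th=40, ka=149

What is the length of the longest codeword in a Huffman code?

Merge the two lowest-weight nodes at each step:
combine th(40), de(90) → 130
combine io(111), 130 → 241
combine ka(149), 241 → 390
The first pair merged (th, de) ends up deepest, at depth 3.

3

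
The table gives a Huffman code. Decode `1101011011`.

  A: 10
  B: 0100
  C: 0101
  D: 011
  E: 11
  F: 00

ECAE

Read left to right; each codeword is recognised as soon as it completes (prefix code):
  11→E | 0101→C | 10→A | 11→E
Decoded message: ECAE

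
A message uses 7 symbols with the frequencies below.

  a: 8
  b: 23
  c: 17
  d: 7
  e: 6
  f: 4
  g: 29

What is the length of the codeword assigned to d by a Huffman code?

4

Build the tree from the bottom:
combine f(4), e(6) → 10
combine d(7), a(8) → 15
combine 10, 15 → 25
combine c(17), b(23) → 40
combine 25, g(29) → 54
combine 40, 54 → 94
d's leaf is at depth 4, giving a 4-bit codeword.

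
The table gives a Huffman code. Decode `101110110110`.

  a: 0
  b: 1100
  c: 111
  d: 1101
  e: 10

Read left to right; each codeword is recognised as soon as it completes (prefix code):
  10→e | 111→c | 0→a | 1101→d | 10→e
Decoded message: ecade

ecade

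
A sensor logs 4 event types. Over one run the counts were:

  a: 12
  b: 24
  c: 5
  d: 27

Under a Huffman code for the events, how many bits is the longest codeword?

Merge the two lowest-weight nodes at each step:
combine c(5), a(12) → 17
combine 17, b(24) → 41
combine d(27), 41 → 68
Maximum depth reached is 3.

3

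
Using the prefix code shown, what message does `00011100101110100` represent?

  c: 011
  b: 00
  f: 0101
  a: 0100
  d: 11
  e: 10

Read left to right; each codeword is recognised as soon as it completes (prefix code):
  00→b | 011→c | 10→e | 0101→f | 11→d | 0100→a
Decoded message: bcefda

bcefda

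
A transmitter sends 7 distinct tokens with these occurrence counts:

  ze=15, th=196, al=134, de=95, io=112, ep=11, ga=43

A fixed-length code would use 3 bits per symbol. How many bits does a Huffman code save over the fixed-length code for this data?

347

Fixed-length: 3 bits × 606 symbols = 1818 bits.
Huffman merges:
ep(11) + ze(15) → 26
26 + ga(43) → 69
69 + de(95) → 164
io(112) + al(134) → 246
164 + th(196) → 360
246 + 360 → 606
Huffman total = 26 + 69 + 164 + 246 + 360 + 606 = 1471 bits.
Saving = 1818 − 1471 = 347 bits.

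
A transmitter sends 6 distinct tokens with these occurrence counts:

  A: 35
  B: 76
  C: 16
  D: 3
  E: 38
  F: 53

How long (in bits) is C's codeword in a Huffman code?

4

Huffman merges, smallest pair first:
combine D(3), C(16) → 19
combine 19, A(35) → 54
combine E(38), F(53) → 91
combine 54, B(76) → 130
combine 91, 130 → 221
C's leaf is at depth 4, giving a 4-bit codeword.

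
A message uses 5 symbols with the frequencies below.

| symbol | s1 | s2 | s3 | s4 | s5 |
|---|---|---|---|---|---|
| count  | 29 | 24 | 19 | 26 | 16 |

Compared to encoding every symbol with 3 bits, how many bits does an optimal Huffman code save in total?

79

Fixed-length: 3 bits × 114 symbols = 342 bits.
Huffman merges:
s5(16) + s3(19) → 35
s2(24) + s4(26) → 50
s1(29) + 35 → 64
50 + 64 → 114
Huffman total = 35 + 50 + 64 + 114 = 263 bits.
Saving = 342 − 263 = 79 bits.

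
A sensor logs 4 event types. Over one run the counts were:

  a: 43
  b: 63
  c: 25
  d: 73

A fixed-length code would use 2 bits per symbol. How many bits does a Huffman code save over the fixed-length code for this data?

Fixed-length: 2 bits × 204 symbols = 408 bits.
Huffman merges:
combine c(25), a(43) → 68
combine b(63), 68 → 131
combine d(73), 131 → 204
Huffman total = 68 + 131 + 204 = 403 bits.
Saving = 408 − 403 = 5 bits.

5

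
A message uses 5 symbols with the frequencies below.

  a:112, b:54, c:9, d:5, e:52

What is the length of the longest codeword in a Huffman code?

4

Merge the two lowest-weight nodes at each step:
combine d(5), c(9) → 14
combine 14, e(52) → 66
combine b(54), 66 → 120
combine a(112), 120 → 232
The first pair merged (d, c) ends up deepest, at depth 4.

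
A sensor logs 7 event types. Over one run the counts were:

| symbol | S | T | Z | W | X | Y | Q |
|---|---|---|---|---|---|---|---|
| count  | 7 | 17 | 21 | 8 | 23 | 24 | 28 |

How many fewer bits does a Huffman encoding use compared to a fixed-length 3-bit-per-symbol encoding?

37

Fixed-length: 3 bits × 128 symbols = 384 bits.
Huffman merges:
S(7) + W(8) → 15
15 + T(17) → 32
Z(21) + X(23) → 44
Y(24) + Q(28) → 52
32 + 44 → 76
52 + 76 → 128
Huffman total = 15 + 32 + 44 + 52 + 76 + 128 = 347 bits.
Saving = 384 − 347 = 37 bits.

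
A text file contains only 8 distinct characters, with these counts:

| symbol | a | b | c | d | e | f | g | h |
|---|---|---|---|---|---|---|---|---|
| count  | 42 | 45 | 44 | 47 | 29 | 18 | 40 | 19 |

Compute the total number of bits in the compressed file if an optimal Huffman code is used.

842

Build the Huffman tree bottom-up:
combine f(18), h(19) → 37
combine e(29), 37 → 66
combine g(40), a(42) → 82
combine c(44), b(45) → 89
combine d(47), 66 → 113
combine 82, 89 → 171
combine 113, 171 → 284
The encoded length is the sum of every internal node's weight: 37 + 66 + 82 + 89 + 113 + 171 + 284 = 842 bits.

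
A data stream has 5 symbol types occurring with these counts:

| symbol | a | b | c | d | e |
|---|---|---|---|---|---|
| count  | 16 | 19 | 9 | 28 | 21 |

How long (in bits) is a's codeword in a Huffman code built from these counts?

Huffman merges, smallest pair first:
merge c(9) and a(16): 25
merge b(19) and e(21): 40
merge 25 and d(28): 53
merge 40 and 53: 93
a sits 3 levels below the root, so its codeword is 3 bits.

3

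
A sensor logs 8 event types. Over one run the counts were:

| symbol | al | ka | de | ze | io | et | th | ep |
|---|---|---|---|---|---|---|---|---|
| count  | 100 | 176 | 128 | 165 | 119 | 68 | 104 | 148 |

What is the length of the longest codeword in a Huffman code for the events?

4

Merge the two lowest-weight nodes at each step:
combine et(68), al(100) → 168
combine th(104), io(119) → 223
combine de(128), ep(148) → 276
combine ze(165), 168 → 333
combine ka(176), 223 → 399
combine 276, 333 → 609
combine 399, 609 → 1008
Maximum depth reached is 4.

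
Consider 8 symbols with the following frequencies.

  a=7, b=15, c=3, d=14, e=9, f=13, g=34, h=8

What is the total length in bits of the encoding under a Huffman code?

Greedily combine the two least-frequent nodes:
combine c(3), a(7) → 10
combine h(8), e(9) → 17
combine 10, f(13) → 23
combine d(14), b(15) → 29
combine 17, 23 → 40
combine 29, g(34) → 63
combine 40, 63 → 103
Each symbol's bit-cost is frequency × depth; summing gives 285 bits (equivalently 10 + 17 + 23 + 29 + 40 + 63 + 103).

285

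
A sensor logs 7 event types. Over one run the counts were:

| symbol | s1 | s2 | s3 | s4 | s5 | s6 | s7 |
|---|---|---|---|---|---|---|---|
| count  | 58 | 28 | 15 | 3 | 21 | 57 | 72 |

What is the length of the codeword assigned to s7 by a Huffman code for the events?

Build the tree from the bottom:
merge s4(3) and s3(15): 18
merge 18 and s5(21): 39
merge s2(28) and 39: 67
merge s6(57) and s1(58): 115
merge 67 and s7(72): 139
merge 115 and 139: 254
s7 sits 2 levels below the root, so its codeword is 2 bits.

2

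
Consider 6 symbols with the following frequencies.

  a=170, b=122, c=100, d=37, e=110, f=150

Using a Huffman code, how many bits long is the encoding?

Greedily combine the two least-frequent nodes:
d(37) + c(100) → 137
e(110) + b(122) → 232
137 + f(150) → 287
a(170) + 232 → 402
287 + 402 → 689
The encoded length is the sum of every internal node's weight: 137 + 232 + 287 + 402 + 689 = 1747 bits.

1747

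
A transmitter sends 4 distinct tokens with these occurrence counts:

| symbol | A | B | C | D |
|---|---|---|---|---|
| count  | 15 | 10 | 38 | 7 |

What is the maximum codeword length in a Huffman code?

3

Merge the two lowest-weight nodes at each step:
merge D(7) and B(10): 17
merge A(15) and 17: 32
merge 32 and C(38): 70
Maximum depth reached is 3.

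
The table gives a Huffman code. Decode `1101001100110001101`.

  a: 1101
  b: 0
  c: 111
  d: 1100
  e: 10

Read left to right; each codeword is recognised as soon as it completes (prefix code):
  1101→a | 0→b | 0→b | 1100→d | 1100→d | 0→b | 1101→a
Decoded message: abbddba

abbddba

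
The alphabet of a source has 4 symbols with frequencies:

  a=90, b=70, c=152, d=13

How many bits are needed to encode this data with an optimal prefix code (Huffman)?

Merge the two smallest weights repeatedly:
combine d(13), b(70) → 83
combine 83, a(90) → 173
combine c(152), 173 → 325
Each symbol's bit-cost is frequency × depth; summing gives 581 bits (equivalently 83 + 173 + 325).

581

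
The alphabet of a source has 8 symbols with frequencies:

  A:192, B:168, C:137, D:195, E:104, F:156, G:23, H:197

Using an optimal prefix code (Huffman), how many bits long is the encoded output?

Merge the two smallest weights repeatedly:
merge G(23) and E(104): 127
merge 127 and C(137): 264
merge F(156) and B(168): 324
merge A(192) and D(195): 387
merge H(197) and 264: 461
merge 324 and 387: 711
merge 461 and 711: 1172
The encoded length is the sum of every internal node's weight: 127 + 264 + 324 + 387 + 461 + 711 + 1172 = 3446 bits.

3446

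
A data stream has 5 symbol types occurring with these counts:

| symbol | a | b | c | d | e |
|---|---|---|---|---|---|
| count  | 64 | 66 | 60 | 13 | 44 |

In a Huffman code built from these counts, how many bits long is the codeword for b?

Huffman merges, smallest pair first:
d(13) + e(44) → 57
57 + c(60) → 117
a(64) + b(66) → 130
117 + 130 → 247
b's leaf is at depth 2, giving a 2-bit codeword.

2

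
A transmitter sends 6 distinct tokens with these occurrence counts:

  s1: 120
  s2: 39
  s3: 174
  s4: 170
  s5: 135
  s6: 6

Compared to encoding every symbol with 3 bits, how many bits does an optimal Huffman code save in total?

Fixed-length: 3 bits × 644 symbols = 1932 bits.
Huffman merges:
s6(6) + s2(39) → 45
45 + s1(120) → 165
s5(135) + 165 → 300
s4(170) + s3(174) → 344
300 + 344 → 644
Huffman total = 45 + 165 + 300 + 344 + 644 = 1498 bits.
Saving = 1932 − 1498 = 434 bits.

434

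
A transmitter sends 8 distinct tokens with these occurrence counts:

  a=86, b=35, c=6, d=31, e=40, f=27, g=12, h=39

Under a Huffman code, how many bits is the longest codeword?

4

Merge the two lowest-weight nodes at each step:
merge c(6) and g(12): 18
merge 18 and f(27): 45
merge d(31) and b(35): 66
merge h(39) and e(40): 79
merge 45 and 66: 111
merge 79 and a(86): 165
merge 111 and 165: 276
Maximum depth reached is 4.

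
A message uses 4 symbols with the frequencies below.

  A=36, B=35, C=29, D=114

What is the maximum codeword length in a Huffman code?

3

Merge the two lowest-weight nodes at each step:
merge C(29) and B(35): 64
merge A(36) and 64: 100
merge 100 and D(114): 214
The first pair merged (C, B) ends up deepest, at depth 3.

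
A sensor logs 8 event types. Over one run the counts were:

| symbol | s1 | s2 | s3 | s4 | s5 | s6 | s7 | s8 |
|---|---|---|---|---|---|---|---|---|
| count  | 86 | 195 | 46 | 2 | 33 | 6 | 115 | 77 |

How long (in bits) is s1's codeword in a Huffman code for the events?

Build the tree from the bottom:
combine s4(2), s6(6) → 8
combine 8, s5(33) → 41
combine 41, s3(46) → 87
combine s8(77), s1(86) → 163
combine 87, s7(115) → 202
combine 163, s2(195) → 358
combine 202, 358 → 560
s1 sits 3 levels below the root, so its codeword is 3 bits.

3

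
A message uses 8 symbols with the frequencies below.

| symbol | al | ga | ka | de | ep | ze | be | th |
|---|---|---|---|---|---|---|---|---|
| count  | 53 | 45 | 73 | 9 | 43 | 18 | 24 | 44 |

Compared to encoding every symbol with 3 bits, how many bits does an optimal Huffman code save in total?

48

Fixed-length: 3 bits × 309 symbols = 927 bits.
Huffman merges:
combine de(9), ze(18) → 27
combine be(24), 27 → 51
combine ep(43), th(44) → 87
combine ga(45), 51 → 96
combine al(53), ka(73) → 126
combine 87, 96 → 183
combine 126, 183 → 309
Huffman total = 27 + 51 + 87 + 96 + 126 + 183 + 309 = 879 bits.
Saving = 927 − 879 = 48 bits.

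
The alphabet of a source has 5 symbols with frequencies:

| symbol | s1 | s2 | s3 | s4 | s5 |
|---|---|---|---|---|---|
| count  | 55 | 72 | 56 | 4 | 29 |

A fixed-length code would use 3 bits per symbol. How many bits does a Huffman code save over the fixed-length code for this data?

183

Fixed-length: 3 bits × 216 symbols = 648 bits.
Huffman merges:
s4(4) + s5(29) → 33
33 + s1(55) → 88
s3(56) + s2(72) → 128
88 + 128 → 216
Huffman total = 33 + 88 + 128 + 216 = 465 bits.
Saving = 648 − 465 = 183 bits.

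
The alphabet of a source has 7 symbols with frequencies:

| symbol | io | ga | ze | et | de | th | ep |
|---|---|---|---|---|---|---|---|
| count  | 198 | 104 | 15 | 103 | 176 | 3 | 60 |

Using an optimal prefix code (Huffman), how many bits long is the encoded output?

1595

Build the Huffman tree bottom-up:
combine th(3), ze(15) → 18
combine 18, ep(60) → 78
combine 78, et(103) → 181
combine ga(104), de(176) → 280
combine 181, io(198) → 379
combine 280, 379 → 659
The encoded length is the sum of every internal node's weight: 18 + 78 + 181 + 280 + 379 + 659 = 1595 bits.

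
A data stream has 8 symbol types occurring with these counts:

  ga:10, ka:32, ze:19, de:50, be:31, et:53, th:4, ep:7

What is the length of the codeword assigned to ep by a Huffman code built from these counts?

5

Huffman merges, smallest pair first:
combine th(4), ep(7) → 11
combine ga(10), 11 → 21
combine ze(19), 21 → 40
combine be(31), ka(32) → 63
combine 40, de(50) → 90
combine et(53), 63 → 116
combine 90, 116 → 206
ep sits 5 levels below the root, so its codeword is 5 bits.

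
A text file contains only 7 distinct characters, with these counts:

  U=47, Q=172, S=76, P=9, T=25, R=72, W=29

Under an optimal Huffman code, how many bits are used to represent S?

Repeatedly merge the two smallest:
combine P(9), T(25) → 34
combine W(29), 34 → 63
combine U(47), 63 → 110
combine R(72), S(76) → 148
combine 110, 148 → 258
combine Q(172), 258 → 430
S sits 3 levels below the root, so its codeword is 3 bits.

3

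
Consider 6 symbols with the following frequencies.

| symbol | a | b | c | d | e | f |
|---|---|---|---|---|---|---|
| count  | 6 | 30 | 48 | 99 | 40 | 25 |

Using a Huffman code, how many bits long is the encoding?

577

Greedily combine the two least-frequent nodes:
merge a(6) and f(25): 31
merge b(30) and 31: 61
merge e(40) and c(48): 88
merge 61 and 88: 149
merge d(99) and 149: 248
Each symbol's bit-cost is frequency × depth; summing gives 577 bits (equivalently 31 + 61 + 88 + 149 + 248).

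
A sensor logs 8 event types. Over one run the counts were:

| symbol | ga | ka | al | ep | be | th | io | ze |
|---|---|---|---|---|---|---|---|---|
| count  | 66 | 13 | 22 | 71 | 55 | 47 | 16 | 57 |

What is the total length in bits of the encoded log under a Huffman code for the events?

Build the Huffman tree bottom-up:
combine ka(13), io(16) → 29
combine al(22), 29 → 51
combine th(47), 51 → 98
combine be(55), ze(57) → 112
combine ga(66), ep(71) → 137
combine 98, 112 → 210
combine 137, 210 → 347
The encoded length is the sum of every internal node's weight: 29 + 51 + 98 + 112 + 137 + 210 + 347 = 984 bits.

984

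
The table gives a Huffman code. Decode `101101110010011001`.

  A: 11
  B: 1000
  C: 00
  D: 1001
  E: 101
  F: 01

EEACDD

Read left to right; each codeword is recognised as soon as it completes (prefix code):
  101→E | 101→E | 11→A | 00→C | 1001→D | 1001→D
Decoded message: EEACDD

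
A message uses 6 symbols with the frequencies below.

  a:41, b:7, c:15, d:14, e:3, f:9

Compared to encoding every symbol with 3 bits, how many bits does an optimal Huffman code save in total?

Fixed-length: 3 bits × 89 symbols = 267 bits.
Huffman merges:
e(3) + b(7) → 10
f(9) + 10 → 19
d(14) + c(15) → 29
19 + 29 → 48
a(41) + 48 → 89
Huffman total = 10 + 19 + 29 + 48 + 89 = 195 bits.
Saving = 267 − 195 = 72 bits.

72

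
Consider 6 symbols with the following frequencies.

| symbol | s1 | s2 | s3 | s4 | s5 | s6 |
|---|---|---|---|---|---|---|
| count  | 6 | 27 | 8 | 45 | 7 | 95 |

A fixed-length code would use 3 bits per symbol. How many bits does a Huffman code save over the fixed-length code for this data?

201

Fixed-length: 3 bits × 188 symbols = 564 bits.
Huffman merges:
merge s1(6) and s5(7): 13
merge s3(8) and 13: 21
merge 21 and s2(27): 48
merge s4(45) and 48: 93
merge 93 and s6(95): 188
Huffman total = 13 + 21 + 48 + 93 + 188 = 363 bits.
Saving = 564 − 363 = 201 bits.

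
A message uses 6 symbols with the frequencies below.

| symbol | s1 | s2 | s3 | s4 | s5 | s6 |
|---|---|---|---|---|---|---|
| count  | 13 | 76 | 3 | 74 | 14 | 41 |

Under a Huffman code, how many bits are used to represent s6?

Repeatedly merge the two smallest:
s3(3) + s1(13) → 16
s5(14) + 16 → 30
30 + s6(41) → 71
71 + s4(74) → 145
s2(76) + 145 → 221
The subtree containing s6 is merged 3 times, so code length = 3.

3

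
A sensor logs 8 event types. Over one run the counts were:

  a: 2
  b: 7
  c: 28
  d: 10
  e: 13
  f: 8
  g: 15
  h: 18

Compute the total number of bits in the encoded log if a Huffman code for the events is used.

Greedily combine the two least-frequent nodes:
merge a(2) and b(7): 9
merge f(8) and 9: 17
merge d(10) and e(13): 23
merge g(15) and 17: 32
merge h(18) and 23: 41
merge c(28) and 32: 60
merge 41 and 60: 101
The encoded length is the sum of every internal node's weight: 9 + 17 + 23 + 32 + 41 + 60 + 101 = 283 bits.

283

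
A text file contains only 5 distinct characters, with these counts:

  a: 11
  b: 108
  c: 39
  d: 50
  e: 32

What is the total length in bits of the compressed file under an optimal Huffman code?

497

Build the Huffman tree bottom-up:
a(11) + e(32) → 43
c(39) + 43 → 82
d(50) + 82 → 132
b(108) + 132 → 240
Total encoded bits = sum of merged weights = 43 + 82 + 132 + 240 = 497.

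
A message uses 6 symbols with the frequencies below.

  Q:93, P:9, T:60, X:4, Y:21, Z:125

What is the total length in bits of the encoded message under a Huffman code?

640

Build the Huffman tree bottom-up:
X(4) + P(9) → 13
13 + Y(21) → 34
34 + T(60) → 94
Q(93) + 94 → 187
Z(125) + 187 → 312
The encoded length is the sum of every internal node's weight: 13 + 34 + 94 + 187 + 312 = 640 bits.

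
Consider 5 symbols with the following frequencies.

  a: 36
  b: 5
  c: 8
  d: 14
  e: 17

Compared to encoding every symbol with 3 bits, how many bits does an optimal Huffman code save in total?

76

Fixed-length: 3 bits × 80 symbols = 240 bits.
Huffman merges:
merge b(5) and c(8): 13
merge 13 and d(14): 27
merge e(17) and 27: 44
merge a(36) and 44: 80
Huffman total = 13 + 27 + 44 + 80 = 164 bits.
Saving = 240 − 164 = 76 bits.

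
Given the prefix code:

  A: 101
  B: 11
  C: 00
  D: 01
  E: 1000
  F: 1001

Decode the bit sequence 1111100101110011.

BBFDBCB

Read left to right; each codeword is recognised as soon as it completes (prefix code):
  11→B | 11→B | 1001→F | 01→D | 11→B | 00→C | 11→B
Decoded message: BBFDBCB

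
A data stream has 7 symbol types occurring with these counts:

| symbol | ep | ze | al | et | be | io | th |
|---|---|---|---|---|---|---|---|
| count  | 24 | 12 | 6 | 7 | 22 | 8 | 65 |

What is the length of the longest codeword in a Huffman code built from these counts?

Merge the two lowest-weight nodes at each step:
combine al(6), et(7) → 13
combine io(8), ze(12) → 20
combine 13, 20 → 33
combine be(22), ep(24) → 46
combine 33, 46 → 79
combine th(65), 79 → 144
Maximum depth reached is 4.

4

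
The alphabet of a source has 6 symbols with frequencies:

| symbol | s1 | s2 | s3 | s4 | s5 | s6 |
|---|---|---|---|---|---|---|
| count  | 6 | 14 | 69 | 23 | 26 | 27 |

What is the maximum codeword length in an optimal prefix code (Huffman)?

4

Merge the two lowest-weight nodes at each step:
s1(6) + s2(14) → 20
20 + s4(23) → 43
s5(26) + s6(27) → 53
43 + 53 → 96
s3(69) + 96 → 165
The rarest symbols sit at the bottom; the longest codeword is 4 bits.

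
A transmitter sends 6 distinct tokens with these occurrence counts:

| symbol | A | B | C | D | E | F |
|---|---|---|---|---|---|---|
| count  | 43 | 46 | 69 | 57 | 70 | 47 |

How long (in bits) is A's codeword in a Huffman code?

Huffman merges, smallest pair first:
A(43) + B(46) → 89
F(47) + D(57) → 104
C(69) + E(70) → 139
89 + 104 → 193
139 + 193 → 332
A's leaf is at depth 3, giving a 3-bit codeword.

3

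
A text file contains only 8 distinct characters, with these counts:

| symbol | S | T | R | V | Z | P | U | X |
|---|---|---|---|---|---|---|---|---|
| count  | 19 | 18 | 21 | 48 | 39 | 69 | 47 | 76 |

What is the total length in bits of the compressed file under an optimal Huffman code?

961

Build the Huffman tree bottom-up:
combine T(18), S(19) → 37
combine R(21), 37 → 58
combine Z(39), U(47) → 86
combine V(48), 58 → 106
combine P(69), X(76) → 145
combine 86, 106 → 192
combine 145, 192 → 337
Each symbol's bit-cost is frequency × depth; summing gives 961 bits (equivalently 37 + 58 + 86 + 106 + 145 + 192 + 337).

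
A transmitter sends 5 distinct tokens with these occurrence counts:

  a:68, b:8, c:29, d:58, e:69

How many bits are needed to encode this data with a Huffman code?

501

Build the Huffman tree bottom-up:
b(8) + c(29) → 37
37 + d(58) → 95
a(68) + e(69) → 137
95 + 137 → 232
Total encoded bits = sum of merged weights = 37 + 95 + 137 + 232 = 501.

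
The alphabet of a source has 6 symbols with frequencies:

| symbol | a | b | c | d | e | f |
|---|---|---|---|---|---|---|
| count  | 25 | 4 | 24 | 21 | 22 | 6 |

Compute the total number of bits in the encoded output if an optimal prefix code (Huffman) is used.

245

Build the Huffman tree bottom-up:
b(4) + f(6) → 10
10 + d(21) → 31
e(22) + c(24) → 46
a(25) + 31 → 56
46 + 56 → 102
Total encoded bits = sum of merged weights = 10 + 31 + 46 + 56 + 102 = 245.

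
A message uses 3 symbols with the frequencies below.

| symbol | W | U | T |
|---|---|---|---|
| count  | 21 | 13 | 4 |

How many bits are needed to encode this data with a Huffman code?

Greedily combine the two least-frequent nodes:
T(4) + U(13) → 17
17 + W(21) → 38
Each symbol's bit-cost is frequency × depth; summing gives 55 bits (equivalently 17 + 38).

55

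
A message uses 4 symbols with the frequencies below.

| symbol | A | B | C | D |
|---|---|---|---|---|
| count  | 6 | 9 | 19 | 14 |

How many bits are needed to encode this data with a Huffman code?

92

Merge the two smallest weights repeatedly:
combine A(6), B(9) → 15
combine D(14), 15 → 29
combine C(19), 29 → 48
Total encoded bits = sum of merged weights = 15 + 29 + 48 = 92.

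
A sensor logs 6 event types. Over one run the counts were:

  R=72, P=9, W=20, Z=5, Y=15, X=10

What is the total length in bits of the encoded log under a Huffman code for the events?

Merge the two smallest weights repeatedly:
Z(5) + P(9) → 14
X(10) + 14 → 24
Y(15) + W(20) → 35
24 + 35 → 59
59 + R(72) → 131
The encoded length is the sum of every internal node's weight: 14 + 24 + 35 + 59 + 131 = 263 bits.

263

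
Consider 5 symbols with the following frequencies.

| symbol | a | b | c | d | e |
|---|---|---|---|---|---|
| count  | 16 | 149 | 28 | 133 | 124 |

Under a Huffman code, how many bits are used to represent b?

Huffman merges, smallest pair first:
combine a(16), c(28) → 44
combine 44, e(124) → 168
combine d(133), b(149) → 282
combine 168, 282 → 450
b's leaf is at depth 2, giving a 2-bit codeword.

2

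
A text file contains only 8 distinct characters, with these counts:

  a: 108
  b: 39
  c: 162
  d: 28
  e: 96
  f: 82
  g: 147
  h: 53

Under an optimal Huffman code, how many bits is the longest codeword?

5

Merge the two lowest-weight nodes at each step:
d(28) + b(39) → 67
h(53) + 67 → 120
f(82) + e(96) → 178
a(108) + 120 → 228
g(147) + c(162) → 309
178 + 228 → 406
309 + 406 → 715
The rarest symbols sit at the bottom; the longest codeword is 5 bits.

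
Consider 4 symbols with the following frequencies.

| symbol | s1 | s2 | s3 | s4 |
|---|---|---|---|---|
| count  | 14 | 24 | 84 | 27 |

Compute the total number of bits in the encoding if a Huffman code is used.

252

Build the Huffman tree bottom-up:
combine s1(14), s2(24) → 38
combine s4(27), 38 → 65
combine 65, s3(84) → 149
The encoded length is the sum of every internal node's weight: 38 + 65 + 149 = 252 bits.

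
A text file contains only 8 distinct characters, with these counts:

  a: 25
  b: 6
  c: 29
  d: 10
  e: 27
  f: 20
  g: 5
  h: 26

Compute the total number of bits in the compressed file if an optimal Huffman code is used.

Merge the two smallest weights repeatedly:
combine g(5), b(6) → 11
combine d(10), 11 → 21
combine f(20), 21 → 41
combine a(25), h(26) → 51
combine e(27), c(29) → 56
combine 41, 51 → 92
combine 56, 92 → 148
The encoded length is the sum of every internal node's weight: 11 + 21 + 41 + 51 + 56 + 92 + 148 = 420 bits.

420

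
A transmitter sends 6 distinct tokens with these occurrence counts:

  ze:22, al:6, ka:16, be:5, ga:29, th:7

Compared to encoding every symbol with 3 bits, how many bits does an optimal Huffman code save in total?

Fixed-length: 3 bits × 85 symbols = 255 bits.
Huffman merges:
be(5) + al(6) → 11
th(7) + 11 → 18
ka(16) + 18 → 34
ze(22) + ga(29) → 51
34 + 51 → 85
Huffman total = 11 + 18 + 34 + 51 + 85 = 199 bits.
Saving = 255 − 199 = 56 bits.

56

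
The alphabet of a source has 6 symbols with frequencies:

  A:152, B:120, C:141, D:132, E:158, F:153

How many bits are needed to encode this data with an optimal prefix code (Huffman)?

Merge the two smallest weights repeatedly:
merge B(120) and D(132): 252
merge C(141) and A(152): 293
merge F(153) and E(158): 311
merge 252 and 293: 545
merge 311 and 545: 856
The encoded length is the sum of every internal node's weight: 252 + 293 + 311 + 545 + 856 = 2257 bits.

2257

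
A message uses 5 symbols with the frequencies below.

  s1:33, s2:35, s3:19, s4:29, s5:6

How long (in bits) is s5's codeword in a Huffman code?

3

Huffman merges, smallest pair first:
merge s5(6) and s3(19): 25
merge 25 and s4(29): 54
merge s1(33) and s2(35): 68
merge 54 and 68: 122
s5 sits 3 levels below the root, so its codeword is 3 bits.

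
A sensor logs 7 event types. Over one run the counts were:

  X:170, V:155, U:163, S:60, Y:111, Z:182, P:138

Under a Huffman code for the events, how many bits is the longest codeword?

3

Merge the two lowest-weight nodes at each step:
merge S(60) and Y(111): 171
merge P(138) and V(155): 293
merge U(163) and X(170): 333
merge 171 and Z(182): 353
merge 293 and 333: 626
merge 353 and 626: 979
The rarest symbols sit at the bottom; the longest codeword is 3 bits.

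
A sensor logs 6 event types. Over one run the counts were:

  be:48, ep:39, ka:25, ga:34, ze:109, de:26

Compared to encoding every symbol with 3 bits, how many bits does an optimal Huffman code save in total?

167

Fixed-length: 3 bits × 281 symbols = 843 bits.
Huffman merges:
ka(25) + de(26) → 51
ga(34) + ep(39) → 73
be(48) + 51 → 99
73 + 99 → 172
ze(109) + 172 → 281
Huffman total = 51 + 73 + 99 + 172 + 281 = 676 bits.
Saving = 843 − 676 = 167 bits.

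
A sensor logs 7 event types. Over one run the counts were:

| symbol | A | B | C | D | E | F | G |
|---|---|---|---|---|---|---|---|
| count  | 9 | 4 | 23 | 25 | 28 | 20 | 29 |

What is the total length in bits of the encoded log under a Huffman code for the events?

Greedily combine the two least-frequent nodes:
B(4) + A(9) → 13
13 + F(20) → 33
C(23) + D(25) → 48
E(28) + G(29) → 57
33 + 48 → 81
57 + 81 → 138
The encoded length is the sum of every internal node's weight: 13 + 33 + 48 + 57 + 81 + 138 = 370 bits.

370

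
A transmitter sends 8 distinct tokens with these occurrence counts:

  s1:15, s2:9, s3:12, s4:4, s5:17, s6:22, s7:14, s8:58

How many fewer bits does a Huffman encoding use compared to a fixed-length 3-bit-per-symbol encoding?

49

Fixed-length: 3 bits × 151 symbols = 453 bits.
Huffman merges:
merge s4(4) and s2(9): 13
merge s3(12) and 13: 25
merge s7(14) and s1(15): 29
merge s5(17) and s6(22): 39
merge 25 and 29: 54
merge 39 and 54: 93
merge s8(58) and 93: 151
Huffman total = 13 + 25 + 29 + 39 + 54 + 93 + 151 = 404 bits.
Saving = 453 − 404 = 49 bits.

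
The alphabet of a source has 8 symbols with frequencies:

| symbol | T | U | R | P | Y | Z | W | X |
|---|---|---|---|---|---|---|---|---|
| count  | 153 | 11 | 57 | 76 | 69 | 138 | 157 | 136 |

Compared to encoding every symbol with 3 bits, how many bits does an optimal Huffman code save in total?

Fixed-length: 3 bits × 797 symbols = 2391 bits.
Huffman merges:
merge U(11) and R(57): 68
merge 68 and Y(69): 137
merge P(76) and X(136): 212
merge 137 and Z(138): 275
merge T(153) and W(157): 310
merge 212 and 275: 487
merge 310 and 487: 797
Huffman total = 68 + 137 + 212 + 275 + 310 + 487 + 797 = 2286 bits.
Saving = 2391 − 2286 = 105 bits.

105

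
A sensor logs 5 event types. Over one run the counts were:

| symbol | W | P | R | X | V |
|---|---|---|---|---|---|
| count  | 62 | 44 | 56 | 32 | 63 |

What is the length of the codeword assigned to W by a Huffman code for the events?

Huffman merges, smallest pair first:
merge X(32) and P(44): 76
merge R(56) and W(62): 118
merge V(63) and 76: 139
merge 118 and 139: 257
W sits 2 levels below the root, so its codeword is 2 bits.

2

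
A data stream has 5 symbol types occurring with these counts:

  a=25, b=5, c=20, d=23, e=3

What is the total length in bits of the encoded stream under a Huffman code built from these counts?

Merge the two smallest weights repeatedly:
combine e(3), b(5) → 8
combine 8, c(20) → 28
combine d(23), a(25) → 48
combine 28, 48 → 76
The encoded length is the sum of every internal node's weight: 8 + 28 + 48 + 76 = 160 bits.

160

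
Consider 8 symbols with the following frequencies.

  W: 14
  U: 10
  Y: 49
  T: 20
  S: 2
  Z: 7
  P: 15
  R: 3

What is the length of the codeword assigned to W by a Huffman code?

3

Build the tree from the bottom:
S(2) + R(3) → 5
5 + Z(7) → 12
U(10) + 12 → 22
W(14) + P(15) → 29
T(20) + 22 → 42
29 + 42 → 71
Y(49) + 71 → 120
The subtree containing W is merged 3 times, so code length = 3.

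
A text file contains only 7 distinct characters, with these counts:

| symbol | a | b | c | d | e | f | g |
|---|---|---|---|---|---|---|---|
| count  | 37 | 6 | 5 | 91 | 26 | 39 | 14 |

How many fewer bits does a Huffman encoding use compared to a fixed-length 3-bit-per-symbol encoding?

146

Fixed-length: 3 bits × 218 symbols = 654 bits.
Huffman merges:
combine c(5), b(6) → 11
combine 11, g(14) → 25
combine 25, e(26) → 51
combine a(37), f(39) → 76
combine 51, 76 → 127
combine d(91), 127 → 218
Huffman total = 11 + 25 + 51 + 76 + 127 + 218 = 508 bits.
Saving = 654 − 508 = 146 bits.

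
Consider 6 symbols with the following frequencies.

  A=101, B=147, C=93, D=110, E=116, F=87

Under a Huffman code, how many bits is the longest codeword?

3

Merge the two lowest-weight nodes at each step:
F(87) + C(93) → 180
A(101) + D(110) → 211
E(116) + B(147) → 263
180 + 211 → 391
263 + 391 → 654
Maximum depth reached is 3.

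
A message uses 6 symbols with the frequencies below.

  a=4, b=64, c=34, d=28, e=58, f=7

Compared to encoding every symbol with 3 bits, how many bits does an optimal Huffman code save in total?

145

Fixed-length: 3 bits × 195 symbols = 585 bits.
Huffman merges:
combine a(4), f(7) → 11
combine 11, d(28) → 39
combine c(34), 39 → 73
combine e(58), b(64) → 122
combine 73, 122 → 195
Huffman total = 11 + 39 + 73 + 122 + 195 = 440 bits.
Saving = 585 − 440 = 145 bits.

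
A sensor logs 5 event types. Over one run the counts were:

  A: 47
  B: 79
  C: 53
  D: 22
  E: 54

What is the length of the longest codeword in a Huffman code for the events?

Merge the two lowest-weight nodes at each step:
D(22) + A(47) → 69
C(53) + E(54) → 107
69 + B(79) → 148
107 + 148 → 255
The first pair merged (D, A) ends up deepest, at depth 3.

3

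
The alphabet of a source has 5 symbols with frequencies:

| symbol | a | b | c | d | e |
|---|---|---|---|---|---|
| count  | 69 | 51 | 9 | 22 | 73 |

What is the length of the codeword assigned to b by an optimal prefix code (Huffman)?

Repeatedly merge the two smallest:
merge c(9) and d(22): 31
merge 31 and b(51): 82
merge a(69) and e(73): 142
merge 82 and 142: 224
The subtree containing b is merged 2 times, so code length = 2.

2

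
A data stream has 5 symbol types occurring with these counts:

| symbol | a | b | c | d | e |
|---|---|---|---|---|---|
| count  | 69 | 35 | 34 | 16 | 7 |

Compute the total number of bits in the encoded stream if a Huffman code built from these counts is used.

Greedily combine the two least-frequent nodes:
combine e(7), d(16) → 23
combine 23, c(34) → 57
combine b(35), 57 → 92
combine a(69), 92 → 161
Total encoded bits = sum of merged weights = 23 + 57 + 92 + 161 = 333.

333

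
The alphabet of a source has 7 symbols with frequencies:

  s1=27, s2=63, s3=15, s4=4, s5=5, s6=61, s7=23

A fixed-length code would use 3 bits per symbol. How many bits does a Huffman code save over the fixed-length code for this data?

118

Fixed-length: 3 bits × 198 symbols = 594 bits.
Huffman merges:
combine s4(4), s5(5) → 9
combine 9, s3(15) → 24
combine s7(23), 24 → 47
combine s1(27), 47 → 74
combine s6(61), s2(63) → 124
combine 74, 124 → 198
Huffman total = 9 + 24 + 47 + 74 + 124 + 198 = 476 bits.
Saving = 594 − 476 = 118 bits.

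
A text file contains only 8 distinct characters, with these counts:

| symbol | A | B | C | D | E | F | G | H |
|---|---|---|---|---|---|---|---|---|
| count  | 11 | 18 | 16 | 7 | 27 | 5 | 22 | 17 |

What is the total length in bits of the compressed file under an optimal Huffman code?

Merge the two smallest weights repeatedly:
merge F(5) and D(7): 12
merge A(11) and 12: 23
merge C(16) and H(17): 33
merge B(18) and G(22): 40
merge 23 and E(27): 50
merge 33 and 40: 73
merge 50 and 73: 123
Total encoded bits = sum of merged weights = 12 + 23 + 33 + 40 + 50 + 73 + 123 = 354.

354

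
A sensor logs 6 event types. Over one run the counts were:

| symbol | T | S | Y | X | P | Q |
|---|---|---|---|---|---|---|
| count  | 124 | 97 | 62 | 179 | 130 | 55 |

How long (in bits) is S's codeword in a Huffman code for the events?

Build the tree from the bottom:
combine Q(55), Y(62) → 117
combine S(97), 117 → 214
combine T(124), P(130) → 254
combine X(179), 214 → 393
combine 254, 393 → 647
The subtree containing S is merged 3 times, so code length = 3.

3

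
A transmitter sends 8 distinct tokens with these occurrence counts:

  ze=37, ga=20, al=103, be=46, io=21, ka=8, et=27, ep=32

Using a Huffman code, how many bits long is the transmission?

807

Build the Huffman tree bottom-up:
merge ka(8) and ga(20): 28
merge io(21) and et(27): 48
merge 28 and ep(32): 60
merge ze(37) and be(46): 83
merge 48 and 60: 108
merge 83 and al(103): 186
merge 108 and 186: 294
Total encoded bits = sum of merged weights = 28 + 48 + 60 + 83 + 108 + 186 + 294 = 807.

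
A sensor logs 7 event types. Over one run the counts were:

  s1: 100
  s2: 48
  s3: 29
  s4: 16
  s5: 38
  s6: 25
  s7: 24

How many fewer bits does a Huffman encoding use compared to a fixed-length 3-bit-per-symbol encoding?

108

Fixed-length: 3 bits × 280 symbols = 840 bits.
Huffman merges:
merge s4(16) and s7(24): 40
merge s6(25) and s3(29): 54
merge s5(38) and 40: 78
merge s2(48) and 54: 102
merge 78 and s1(100): 178
merge 102 and 178: 280
Huffman total = 40 + 54 + 78 + 102 + 178 + 280 = 732 bits.
Saving = 840 − 732 = 108 bits.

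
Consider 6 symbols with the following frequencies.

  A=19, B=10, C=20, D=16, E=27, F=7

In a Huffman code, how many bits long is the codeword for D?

Huffman merges, smallest pair first:
F(7) + B(10) → 17
D(16) + 17 → 33
A(19) + C(20) → 39
E(27) + 33 → 60
39 + 60 → 99
D's leaf is at depth 3, giving a 3-bit codeword.

3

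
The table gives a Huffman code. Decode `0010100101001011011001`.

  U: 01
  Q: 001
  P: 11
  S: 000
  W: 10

QUQUQUWPQ

Read left to right; each codeword is recognised as soon as it completes (prefix code):
  001→Q | 01→U | 001→Q | 01→U | 001→Q | 01→U | 10→W | 11→P | 001→Q
Decoded message: QUQUQUWPQ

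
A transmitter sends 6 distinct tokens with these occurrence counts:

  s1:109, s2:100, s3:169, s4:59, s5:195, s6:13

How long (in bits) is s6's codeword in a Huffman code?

Huffman merges, smallest pair first:
s6(13) + s4(59) → 72
72 + s2(100) → 172
s1(109) + s3(169) → 278
172 + s5(195) → 367
278 + 367 → 645
The subtree containing s6 is merged 4 times, so code length = 4.

4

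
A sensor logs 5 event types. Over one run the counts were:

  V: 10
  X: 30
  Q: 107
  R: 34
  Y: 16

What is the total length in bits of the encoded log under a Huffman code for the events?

369

Build the Huffman tree bottom-up:
combine V(10), Y(16) → 26
combine 26, X(30) → 56
combine R(34), 56 → 90
combine 90, Q(107) → 197
Each symbol's bit-cost is frequency × depth; summing gives 369 bits (equivalently 26 + 56 + 90 + 197).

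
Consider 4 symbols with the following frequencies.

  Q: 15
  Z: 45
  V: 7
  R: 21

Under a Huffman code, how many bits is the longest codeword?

Merge the two lowest-weight nodes at each step:
merge V(7) and Q(15): 22
merge R(21) and 22: 43
merge 43 and Z(45): 88
Maximum depth reached is 3.

3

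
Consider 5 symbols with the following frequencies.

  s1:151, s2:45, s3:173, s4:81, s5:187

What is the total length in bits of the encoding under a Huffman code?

1400

Build the Huffman tree bottom-up:
s2(45) + s4(81) → 126
126 + s1(151) → 277
s3(173) + s5(187) → 360
277 + 360 → 637
Total encoded bits = sum of merged weights = 126 + 277 + 360 + 637 = 1400.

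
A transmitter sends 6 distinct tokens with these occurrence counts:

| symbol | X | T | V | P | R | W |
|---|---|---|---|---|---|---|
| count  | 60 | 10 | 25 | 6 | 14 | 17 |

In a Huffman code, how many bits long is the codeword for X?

Huffman merges, smallest pair first:
P(6) + T(10) → 16
R(14) + 16 → 30
W(17) + V(25) → 42
30 + 42 → 72
X(60) + 72 → 132
X is merged only at the final step, so code length = 1.

1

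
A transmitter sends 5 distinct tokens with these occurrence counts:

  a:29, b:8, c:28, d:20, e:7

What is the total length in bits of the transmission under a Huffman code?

Greedily combine the two least-frequent nodes:
combine e(7), b(8) → 15
combine 15, d(20) → 35
combine c(28), a(29) → 57
combine 35, 57 → 92
Each symbol's bit-cost is frequency × depth; summing gives 199 bits (equivalently 15 + 35 + 57 + 92).

199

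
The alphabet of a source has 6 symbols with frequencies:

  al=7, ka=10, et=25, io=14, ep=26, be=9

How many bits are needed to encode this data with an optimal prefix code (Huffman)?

Greedily combine the two least-frequent nodes:
combine al(7), be(9) → 16
combine ka(10), io(14) → 24
combine 16, 24 → 40
combine et(25), ep(26) → 51
combine 40, 51 → 91
Each symbol's bit-cost is frequency × depth; summing gives 222 bits (equivalently 16 + 24 + 40 + 51 + 91).

222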